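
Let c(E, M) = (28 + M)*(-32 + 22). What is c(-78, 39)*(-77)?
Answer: 51590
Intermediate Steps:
c(E, M) = -280 - 10*M (c(E, M) = (28 + M)*(-10) = -280 - 10*M)
c(-78, 39)*(-77) = (-280 - 10*39)*(-77) = (-280 - 390)*(-77) = -670*(-77) = 51590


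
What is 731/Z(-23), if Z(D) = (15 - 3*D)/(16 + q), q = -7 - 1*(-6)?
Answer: 3655/28 ≈ 130.54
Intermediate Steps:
q = -1 (q = -7 + 6 = -1)
Z(D) = 1 - D/5 (Z(D) = (15 - 3*D)/(16 - 1) = (15 - 3*D)/15 = (15 - 3*D)*(1/15) = 1 - D/5)
731/Z(-23) = 731/(1 - 1/5*(-23)) = 731/(1 + 23/5) = 731/(28/5) = 731*(5/28) = 3655/28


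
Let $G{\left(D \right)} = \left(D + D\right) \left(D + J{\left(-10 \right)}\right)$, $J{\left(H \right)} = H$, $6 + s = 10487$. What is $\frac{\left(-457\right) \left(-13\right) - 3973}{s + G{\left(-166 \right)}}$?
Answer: $\frac{656}{22971} \approx 0.028558$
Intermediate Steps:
$s = 10481$ ($s = -6 + 10487 = 10481$)
$G{\left(D \right)} = 2 D \left(-10 + D\right)$ ($G{\left(D \right)} = \left(D + D\right) \left(D - 10\right) = 2 D \left(-10 + D\right)$)
$\frac{\left(-457\right) \left(-13\right) - 3973}{s + G{\left(-166 \right)}} = \frac{\left(-457\right) \left(-13\right) - 3973}{10481 + 2 \left(-166\right) \left(-10 - 166\right)} = \frac{5941 - 3973}{10481 + 2 \left(-166\right) \left(-176\right)} = \frac{1968}{10481 + 58432} = \frac{1968}{68913} = 1968 \cdot \frac{1}{68913} = \frac{656}{22971}$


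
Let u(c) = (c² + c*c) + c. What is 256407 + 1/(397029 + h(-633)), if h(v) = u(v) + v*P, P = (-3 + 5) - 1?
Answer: 306955332388/1197141 ≈ 2.5641e+5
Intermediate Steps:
u(c) = c + 2*c² (u(c) = (c² + c²) + c = 2*c² + c = c + 2*c²)
P = 1 (P = 2 - 1 = 1)
h(v) = v + v*(1 + 2*v) (h(v) = v*(1 + 2*v) + v*1 = v*(1 + 2*v) + v = v + v*(1 + 2*v))
256407 + 1/(397029 + h(-633)) = 256407 + 1/(397029 + 2*(-633)*(1 - 633)) = 256407 + 1/(397029 + 2*(-633)*(-632)) = 256407 + 1/(397029 + 800112) = 256407 + 1/1197141 = 306955332388/1197141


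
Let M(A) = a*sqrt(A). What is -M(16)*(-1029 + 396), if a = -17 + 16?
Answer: -2532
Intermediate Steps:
a = -1
M(A) = -sqrt(A)
-M(16)*(-1029 + 396) = -(-sqrt(16))*(-1029 + 396) = -(-1*4)*(-633) = -(-4)*(-633) = -1*2532 = -2532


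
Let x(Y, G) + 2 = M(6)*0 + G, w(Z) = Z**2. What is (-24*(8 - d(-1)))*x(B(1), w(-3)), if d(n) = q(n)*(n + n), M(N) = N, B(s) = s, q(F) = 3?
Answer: -2352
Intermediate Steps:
d(n) = 6*n (d(n) = 3*(n + n) = 3*(2*n) = 6*n)
x(Y, G) = -2 + G (x(Y, G) = -2 + (6*0 + G) = -2 + (0 + G) = -2 + G)
(-24*(8 - d(-1)))*x(B(1), w(-3)) = (-24*(8 - 6*(-1)))*(-2 + (-3)**2) = (-24*(8 - 1*(-6)))*(-2 + 9) = -24*(8 + 6)*7 = -24*14*7 = -336*7 = -2352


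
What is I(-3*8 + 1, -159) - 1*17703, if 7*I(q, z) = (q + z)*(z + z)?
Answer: -9435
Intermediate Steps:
I(q, z) = 2*z*(q + z)/7 (I(q, z) = ((q + z)*(z + z))/7 = ((q + z)*(2*z))/7 = (2*z*(q + z))/7 = 2*z*(q + z)/7)
I(-3*8 + 1, -159) - 1*17703 = (2/7)*(-159)*((-3*8 + 1) - 159) - 1*17703 = (2/7)*(-159)*((-24 + 1) - 159) - 17703 = (2/7)*(-159)*(-23 - 159) - 17703 = (2/7)*(-159)*(-182) - 17703 = 8268 - 17703 = -9435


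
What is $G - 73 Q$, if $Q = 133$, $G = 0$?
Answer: $-9709$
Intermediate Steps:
$G - 73 Q = 0 - 9709 = -9709$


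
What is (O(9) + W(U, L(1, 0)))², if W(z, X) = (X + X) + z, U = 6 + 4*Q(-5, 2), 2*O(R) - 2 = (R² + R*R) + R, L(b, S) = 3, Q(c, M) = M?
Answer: 45369/4 ≈ 11342.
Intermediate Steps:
O(R) = 1 + R² + R/2 (O(R) = 1 + ((R² + R*R) + R)/2 = 1 + ((R² + R²) + R)/2 = 1 + (2*R² + R)/2 = 1 + (R + 2*R²)/2 = 1 + (R² + R/2) = 1 + R² + R/2)
U = 14 (U = 6 + 4*2 = 6 + 8 = 14)
W(z, X) = z + 2*X (W(z, X) = 2*X + z = z + 2*X)
(O(9) + W(U, L(1, 0)))² = ((1 + 9² + (½)*9) + (14 + 2*3))² = ((1 + 81 + 9/2) + (14 + 6))² = (173/2 + 20)² = (213/2)² = 45369/4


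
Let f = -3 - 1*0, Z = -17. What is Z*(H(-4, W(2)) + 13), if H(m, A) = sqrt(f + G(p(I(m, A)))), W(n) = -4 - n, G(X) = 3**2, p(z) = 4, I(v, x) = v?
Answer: -221 - 17*sqrt(6) ≈ -262.64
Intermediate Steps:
G(X) = 9
f = -3 (f = -3 + 0 = -3)
H(m, A) = sqrt(6) (H(m, A) = sqrt(-3 + 9) = sqrt(6))
Z*(H(-4, W(2)) + 13) = -17*(sqrt(6) + 13) = -17*(13 + sqrt(6)) = -221 - 17*sqrt(6)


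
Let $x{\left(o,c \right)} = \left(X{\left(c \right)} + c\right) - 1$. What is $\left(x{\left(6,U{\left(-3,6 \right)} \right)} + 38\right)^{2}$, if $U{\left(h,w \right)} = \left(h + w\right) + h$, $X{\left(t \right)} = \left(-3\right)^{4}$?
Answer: $13924$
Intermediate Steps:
$X{\left(t \right)} = 81$
$U{\left(h,w \right)} = w + 2 h$
$x{\left(o,c \right)} = 80 + c$ ($x{\left(o,c \right)} = \left(81 + c\right) - 1 = 80 + c$)
$\left(x{\left(6,U{\left(-3,6 \right)} \right)} + 38\right)^{2} = \left(\left(80 + \left(6 + 2 \left(-3\right)\right)\right) + 38\right)^{2} = \left(\left(80 + \left(6 - 6\right)\right) + 38\right)^{2} = \left(\left(80 + 0\right) + 38\right)^{2} = \left(80 + 38\right)^{2} = 118^{2} = 13924$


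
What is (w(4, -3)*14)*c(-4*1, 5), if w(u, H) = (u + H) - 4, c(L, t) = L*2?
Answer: 336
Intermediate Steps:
c(L, t) = 2*L
w(u, H) = -4 + H + u (w(u, H) = (H + u) - 4 = -4 + H + u)
(w(4, -3)*14)*c(-4*1, 5) = ((-4 - 3 + 4)*14)*(2*(-4*1)) = (-3*14)*(2*(-4)) = -42*(-8) = 336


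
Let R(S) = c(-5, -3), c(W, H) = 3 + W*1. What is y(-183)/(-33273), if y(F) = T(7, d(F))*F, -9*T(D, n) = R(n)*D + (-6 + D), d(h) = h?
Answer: 793/99819 ≈ 0.0079444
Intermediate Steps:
c(W, H) = 3 + W
R(S) = -2 (R(S) = 3 - 5 = -2)
T(D, n) = ⅔ + D/9 (T(D, n) = -(-2*D + (-6 + D))/9 = -(-6 - D)/9 = ⅔ + D/9)
y(F) = 13*F/9 (y(F) = (⅔ + (⅑)*7)*F = (⅔ + 7/9)*F = 13*F/9)
y(-183)/(-33273) = ((13/9)*(-183))/(-33273) = -793/3*(-1/33273) = 793/99819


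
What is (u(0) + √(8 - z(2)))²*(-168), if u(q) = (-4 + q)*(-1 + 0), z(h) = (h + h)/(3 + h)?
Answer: -19488/5 - 8064*√5/5 ≈ -7503.9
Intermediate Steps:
z(h) = 2*h/(3 + h) (z(h) = (2*h)/(3 + h) = 2*h/(3 + h))
u(q) = 4 - q (u(q) = (-4 + q)*(-1) = 4 - q)
(u(0) + √(8 - z(2)))²*(-168) = ((4 - 1*0) + √(8 - 2*2/(3 + 2)))²*(-168) = ((4 + 0) + √(8 - 2*2/5))²*(-168) = (4 + √(8 - 2*2/5))²*(-168) = (4 + √(8 - 1*⅘))²*(-168) = (4 + √(8 - ⅘))²*(-168) = (4 + √(36/5))²*(-168) = (4 + 6*√5/5)²*(-168) = -168*(4 + 6*√5/5)²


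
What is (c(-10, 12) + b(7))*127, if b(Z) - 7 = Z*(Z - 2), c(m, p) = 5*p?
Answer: 12954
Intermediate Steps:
b(Z) = 7 + Z*(-2 + Z) (b(Z) = 7 + Z*(Z - 2) = 7 + Z*(-2 + Z))
(c(-10, 12) + b(7))*127 = (5*12 + (7 + 7**2 - 2*7))*127 = (60 + (7 + 49 - 14))*127 = (60 + 42)*127 = 102*127 = 12954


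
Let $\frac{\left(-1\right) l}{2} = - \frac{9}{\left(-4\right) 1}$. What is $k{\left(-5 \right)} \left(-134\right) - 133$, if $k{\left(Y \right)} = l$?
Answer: $470$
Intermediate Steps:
$l = - \frac{9}{2}$ ($l = - 2 \left(- \frac{9}{\left(-4\right) 1}\right) = - 2 \left(- \frac{9}{-4}\right) = - 2 \left(\left(-9\right) \left(- \frac{1}{4}\right)\right) = \left(-2\right) \frac{9}{4} = - \frac{9}{2} \approx -4.5$)
$k{\left(Y \right)} = - \frac{9}{2}$
$k{\left(-5 \right)} \left(-134\right) - 133 = \left(- \frac{9}{2}\right) \left(-134\right) - 133 = 603 - 133 = 470$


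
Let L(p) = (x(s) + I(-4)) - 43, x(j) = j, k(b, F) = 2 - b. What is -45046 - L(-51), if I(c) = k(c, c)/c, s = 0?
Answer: -90003/2 ≈ -45002.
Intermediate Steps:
I(c) = (2 - c)/c
L(p) = -89/2 (L(p) = (0 + (2 - 1*(-4))/(-4)) - 43 = (0 - (2 + 4)/4) - 43 = (0 - ¼*6) - 43 = (0 - 3/2) - 43 = -3/2 - 43 = -89/2)
-45046 - L(-51) = -45046 - 1*(-89/2) = -45046 + 89/2 = -90003/2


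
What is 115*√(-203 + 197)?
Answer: 115*I*√6 ≈ 281.69*I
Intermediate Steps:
115*√(-203 + 197) = 115*√(-6) = 115*(I*√6) = 115*I*√6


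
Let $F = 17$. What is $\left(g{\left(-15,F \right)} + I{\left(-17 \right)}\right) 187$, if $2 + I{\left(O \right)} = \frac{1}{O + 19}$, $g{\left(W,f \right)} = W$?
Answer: $- \frac{6171}{2} \approx -3085.5$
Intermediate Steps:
$I{\left(O \right)} = -2 + \frac{1}{19 + O}$ ($I{\left(O \right)} = -2 + \frac{1}{O + 19} = -2 + \frac{1}{19 + O}$)
$\left(g{\left(-15,F \right)} + I{\left(-17 \right)}\right) 187 = \left(-15 + \frac{-37 - -34}{19 - 17}\right) 187 = \left(-15 + \frac{-37 + 34}{2}\right) 187 = \left(-15 + \frac{1}{2} \left(-3\right)\right) 187 = \left(-15 - \frac{3}{2}\right) 187 = \left(- \frac{33}{2}\right) 187 = - \frac{6171}{2}$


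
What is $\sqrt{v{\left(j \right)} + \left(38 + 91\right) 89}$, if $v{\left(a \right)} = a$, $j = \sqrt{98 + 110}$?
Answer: $\sqrt{11481 + 4 \sqrt{13}} \approx 107.22$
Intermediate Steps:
$j = 4 \sqrt{13}$ ($j = \sqrt{208} = 4 \sqrt{13} \approx 14.422$)
$\sqrt{v{\left(j \right)} + \left(38 + 91\right) 89} = \sqrt{4 \sqrt{13} + \left(38 + 91\right) 89} = \sqrt{4 \sqrt{13} + 129 \cdot 89} = \sqrt{4 \sqrt{13} + 11481} = \sqrt{11481 + 4 \sqrt{13}}$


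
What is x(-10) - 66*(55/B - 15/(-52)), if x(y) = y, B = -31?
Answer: 70975/806 ≈ 88.058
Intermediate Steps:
x(-10) - 66*(55/B - 15/(-52)) = -10 - 66*(55/(-31) - 15/(-52)) = -10 - 66*(55*(-1/31) - 15*(-1/52)) = -10 - 66*(-55/31 + 15/52) = -10 - 66*(-2395/1612) = -10 + 79035/806 = 70975/806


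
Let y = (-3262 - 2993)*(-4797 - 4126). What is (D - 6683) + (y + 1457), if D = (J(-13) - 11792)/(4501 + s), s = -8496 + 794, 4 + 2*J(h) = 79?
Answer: 357283729387/6402 ≈ 5.5808e+7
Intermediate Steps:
J(h) = 75/2 (J(h) = -2 + (1/2)*79 = -2 + 79/2 = 75/2)
s = -7702
D = 23509/6402 (D = (75/2 - 11792)/(4501 - 7702) = -23509/2/(-3201) = -23509/2*(-1/3201) = 23509/6402 ≈ 3.6721)
y = 55813365 (y = -6255*(-8923) = 55813365)
(D - 6683) + (y + 1457) = (23509/6402 - 6683) + (55813365 + 1457) = -42761057/6402 + 55814822 = 357283729387/6402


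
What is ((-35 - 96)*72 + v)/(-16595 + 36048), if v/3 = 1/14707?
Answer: -138716421/286095271 ≈ -0.48486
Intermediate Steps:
v = 3/14707 ≈ 0.00020398
((-35 - 96)*72 + v)/(-16595 + 36048) = ((-35 - 96)*72 + 3/14707)/(-16595 + 36048) = (-131*72 + 3/14707)/19453 = (-9432 + 3/14707)*(1/19453) = -138716421/14707*1/19453 = -138716421/286095271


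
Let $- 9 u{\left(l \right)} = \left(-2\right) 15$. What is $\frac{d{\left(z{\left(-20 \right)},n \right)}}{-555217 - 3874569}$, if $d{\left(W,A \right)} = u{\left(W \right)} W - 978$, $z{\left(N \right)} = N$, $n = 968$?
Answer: $\frac{1567}{6644679} \approx 0.00023583$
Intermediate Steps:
$u{\left(l \right)} = \frac{10}{3}$ ($u{\left(l \right)} = - \frac{\left(-2\right) 15}{9} = \left(- \frac{1}{9}\right) \left(-30\right) = \frac{10}{3}$)
$d{\left(W,A \right)} = -978 + \frac{10 W}{3}$ ($d{\left(W,A \right)} = \frac{10 W}{3} - 978 = -978 + \frac{10 W}{3}$)
$\frac{d{\left(z{\left(-20 \right)},n \right)}}{-555217 - 3874569} = \frac{-978 + \frac{10}{3} \left(-20\right)}{-555217 - 3874569} = \frac{-978 - \frac{200}{3}}{-555217 - 3874569} = - \frac{3134}{3 \left(-4429786\right)} = \left(- \frac{3134}{3}\right) \left(- \frac{1}{4429786}\right) = \frac{1567}{6644679}$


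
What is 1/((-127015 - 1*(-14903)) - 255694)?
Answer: -1/367806 ≈ -2.7188e-6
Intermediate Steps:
1/((-127015 - 1*(-14903)) - 255694) = 1/((-127015 + 14903) - 255694) = 1/(-112112 - 255694) = 1/(-367806) = -1/367806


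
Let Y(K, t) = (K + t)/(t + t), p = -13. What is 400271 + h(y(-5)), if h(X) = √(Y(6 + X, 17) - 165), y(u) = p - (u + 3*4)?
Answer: 400271 + 3*I*√21182/34 ≈ 4.0027e+5 + 12.842*I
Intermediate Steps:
y(u) = -25 - u (y(u) = -13 - (u + 3*4) = -13 - (u + 12) = -13 - (12 + u) = -13 + (-12 - u) = -25 - u)
Y(K, t) = (K + t)/(2*t) (Y(K, t) = (K + t)/((2*t)) = (K + t)*(1/(2*t)) = (K + t)/(2*t))
h(X) = √(-5587/34 + X/34) (h(X) = √((½)*((6 + X) + 17)/17 - 165) = √((½)*(1/17)*(23 + X) - 165) = √((23/34 + X/34) - 165) = √(-5587/34 + X/34))
400271 + h(y(-5)) = 400271 + √(-189958 + 34*(-25 - 1*(-5)))/34 = 400271 + √(-189958 + 34*(-25 + 5))/34 = 400271 + √(-189958 + 34*(-20))/34 = 400271 + √(-189958 - 680)/34 = 400271 + √(-190638)/34 = 400271 + (3*I*√21182)/34 = 400271 + 3*I*√21182/34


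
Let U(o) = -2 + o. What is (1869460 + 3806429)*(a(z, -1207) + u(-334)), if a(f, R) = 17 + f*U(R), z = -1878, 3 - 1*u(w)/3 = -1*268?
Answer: 12891828314148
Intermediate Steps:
u(w) = 813 (u(w) = 9 - (-3)*268 = 9 - 3*(-268) = 9 + 804 = 813)
a(f, R) = 17 + f*(-2 + R)
(1869460 + 3806429)*(a(z, -1207) + u(-334)) = (1869460 + 3806429)*((17 - 1878*(-2 - 1207)) + 813) = 5675889*((17 - 1878*(-1209)) + 813) = 5675889*((17 + 2270502) + 813) = 5675889*(2270519 + 813) = 5675889*2271332 = 12891828314148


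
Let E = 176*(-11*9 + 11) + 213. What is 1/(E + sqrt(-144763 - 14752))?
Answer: -3055/46697028 - I*sqrt(159515)/233485140 ≈ -6.5422e-5 - 1.7106e-6*I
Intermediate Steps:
E = -15275 (E = 176*(-99 + 11) + 213 = 176*(-88) + 213 = -15488 + 213 = -15275)
1/(E + sqrt(-144763 - 14752)) = 1/(-15275 + sqrt(-144763 - 14752)) = 1/(-15275 + sqrt(-159515)) = 1/(-15275 + I*sqrt(159515))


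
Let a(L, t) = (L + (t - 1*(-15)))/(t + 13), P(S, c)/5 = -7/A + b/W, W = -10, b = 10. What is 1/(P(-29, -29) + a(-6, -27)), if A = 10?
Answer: -14/101 ≈ -0.13861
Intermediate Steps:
P(S, c) = -17/2 (P(S, c) = 5*(-7/10 + 10/(-10)) = 5*(-7*⅒ + 10*(-⅒)) = 5*(-7/10 - 1) = 5*(-17/10) = -17/2)
a(L, t) = (15 + L + t)/(13 + t) (a(L, t) = (L + (t + 15))/(13 + t) = (L + (15 + t))/(13 + t) = (15 + L + t)/(13 + t))
1/(P(-29, -29) + a(-6, -27)) = 1/(-17/2 + (15 - 6 - 27)/(13 - 27)) = 1/(-17/2 - 18/(-14)) = 1/(-17/2 - 1/14*(-18)) = 1/(-17/2 + 9/7) = 1/(-101/14) = -14/101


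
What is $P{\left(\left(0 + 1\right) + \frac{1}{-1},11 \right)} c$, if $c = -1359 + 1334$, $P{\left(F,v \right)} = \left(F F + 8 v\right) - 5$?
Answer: $-2075$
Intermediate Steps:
$P{\left(F,v \right)} = -5 + F^{2} + 8 v$ ($P{\left(F,v \right)} = \left(F^{2} + 8 v\right) - 5 = -5 + F^{2} + 8 v$)
$c = -25$
$P{\left(\left(0 + 1\right) + \frac{1}{-1},11 \right)} c = \left(-5 + \left(\left(0 + 1\right) + \frac{1}{-1}\right)^{2} + 8 \cdot 11\right) \left(-25\right) = \left(-5 + \left(1 - 1\right)^{2} + 88\right) \left(-25\right) = \left(-5 + 0^{2} + 88\right) \left(-25\right) = \left(-5 + 0 + 88\right) \left(-25\right) = 83 \left(-25\right) = -2075$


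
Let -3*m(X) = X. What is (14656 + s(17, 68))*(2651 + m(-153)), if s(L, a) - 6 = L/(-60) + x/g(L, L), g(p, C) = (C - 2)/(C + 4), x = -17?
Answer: 237309905/6 ≈ 3.9552e+7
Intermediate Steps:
m(X) = -X/3
g(p, C) = (-2 + C)/(4 + C)
s(L, a) = 6 - L/60 - 17*(4 + L)/(-2 + L) (s(L, a) = 6 + (L/(-60) - 17*(4 + L)/(-2 + L)) = 6 + (L*(-1/60) - 17*(4 + L)/(-2 + L)) = 6 + (-L/60 - 17*(4 + L)/(-2 + L)) = 6 - L/60 - 17*(4 + L)/(-2 + L))
(14656 + s(17, 68))*(2651 + m(-153)) = (14656 + (-4800 - 1*17² - 658*17)/(60*(-2 + 17)))*(2651 - ⅓*(-153)) = (14656 + (1/60)*(-4800 - 1*289 - 11186)/15)*(2651 + 51) = (14656 + (1/60)*(1/15)*(-4800 - 289 - 11186))*2702 = (14656 + (1/60)*(1/15)*(-16275))*2702 = (14656 - 217/12)*2702 = (175655/12)*2702 = 237309905/6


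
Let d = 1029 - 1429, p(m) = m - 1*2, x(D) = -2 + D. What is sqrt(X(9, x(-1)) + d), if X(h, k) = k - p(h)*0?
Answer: I*sqrt(403) ≈ 20.075*I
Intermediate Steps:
p(m) = -2 + m (p(m) = m - 2 = -2 + m)
X(h, k) = k (X(h, k) = k - (-2 + h)*0 = k - 1*0 = k + 0 = k)
d = -400
sqrt(X(9, x(-1)) + d) = sqrt((-2 - 1) - 400) = sqrt(-3 - 400) = sqrt(-403) = I*sqrt(403)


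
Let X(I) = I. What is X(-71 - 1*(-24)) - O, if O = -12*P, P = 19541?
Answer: 234445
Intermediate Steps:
O = -234492 (O = -12*19541 = -234492)
X(-71 - 1*(-24)) - O = (-71 - 1*(-24)) - 1*(-234492) = (-71 + 24) + 234492 = -47 + 234492 = 234445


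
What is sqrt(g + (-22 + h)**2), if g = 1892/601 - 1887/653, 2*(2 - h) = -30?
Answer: sqrt(3890274347442)/392453 ≈ 5.0258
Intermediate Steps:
h = 17 (h = 2 - 1/2*(-30) = 2 + 15 = 17)
g = 101389/392453 (g = 1892*(1/601) - 1887*1/653 = 1892/601 - 1887/653 = 101389/392453 ≈ 0.25835)
sqrt(g + (-22 + h)**2) = sqrt(101389/392453 + (-22 + 17)**2) = sqrt(101389/392453 + (-5)**2) = sqrt(101389/392453 + 25) = sqrt(9912714/392453) = sqrt(3890274347442)/392453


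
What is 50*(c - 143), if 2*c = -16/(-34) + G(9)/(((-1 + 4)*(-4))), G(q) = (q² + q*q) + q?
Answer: -509625/68 ≈ -7494.5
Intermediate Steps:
G(q) = q + 2*q² (G(q) = (q² + q²) + q = 2*q² + q = q + 2*q²)
c = -937/136 (c = (-16/(-34) + (9*(1 + 2*9))/(((-1 + 4)*(-4))))/2 = (-16*(-1/34) + (9*(1 + 18))/((3*(-4))))/2 = (8/17 + (9*19)/(-12))/2 = (8/17 + 171*(-1/12))/2 = (8/17 - 57/4)/2 = (½)*(-937/68) = -937/136 ≈ -6.8897)
50*(c - 143) = 50*(-937/136 - 143) = 50*(-20385/136) = -509625/68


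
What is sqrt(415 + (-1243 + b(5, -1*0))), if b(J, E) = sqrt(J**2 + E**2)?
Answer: I*sqrt(823) ≈ 28.688*I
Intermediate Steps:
b(J, E) = sqrt(E**2 + J**2)
sqrt(415 + (-1243 + b(5, -1*0))) = sqrt(415 + (-1243 + sqrt((-1*0)**2 + 5**2))) = sqrt(415 + (-1243 + sqrt(0**2 + 25))) = sqrt(415 + (-1243 + sqrt(0 + 25))) = sqrt(415 + (-1243 + sqrt(25))) = sqrt(415 + (-1243 + 5)) = sqrt(415 - 1238) = sqrt(-823) = I*sqrt(823)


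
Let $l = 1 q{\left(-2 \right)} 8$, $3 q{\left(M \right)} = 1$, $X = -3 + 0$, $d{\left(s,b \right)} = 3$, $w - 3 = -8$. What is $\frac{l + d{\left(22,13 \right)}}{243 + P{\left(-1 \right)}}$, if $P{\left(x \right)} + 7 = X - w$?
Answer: $\frac{1}{42} \approx 0.02381$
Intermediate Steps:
$w = -5$ ($w = 3 - 8 = -5$)
$X = -3$
$q{\left(M \right)} = \frac{1}{3}$ ($q{\left(M \right)} = \frac{1}{3} \cdot 1 = \frac{1}{3}$)
$l = \frac{8}{3}$ ($l = 1 \cdot \frac{1}{3} \cdot 8 = \frac{1}{3} \cdot 8 = \frac{8}{3} \approx 2.6667$)
$P{\left(x \right)} = -5$ ($P{\left(x \right)} = -7 - -2 = -7 + \left(-3 + 5\right) = -7 + 2 = -5$)
$\frac{l + d{\left(22,13 \right)}}{243 + P{\left(-1 \right)}} = \frac{\frac{8}{3} + 3}{243 - 5} = \frac{17}{3 \cdot 238} = \frac{17}{3} \cdot \frac{1}{238} = \frac{1}{42}$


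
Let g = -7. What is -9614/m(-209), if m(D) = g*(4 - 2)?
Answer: 4807/7 ≈ 686.71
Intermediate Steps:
m(D) = -14 (m(D) = -7*(4 - 2) = -7*2 = -14)
-9614/m(-209) = -9614/(-14) = -9614*(-1/14) = 4807/7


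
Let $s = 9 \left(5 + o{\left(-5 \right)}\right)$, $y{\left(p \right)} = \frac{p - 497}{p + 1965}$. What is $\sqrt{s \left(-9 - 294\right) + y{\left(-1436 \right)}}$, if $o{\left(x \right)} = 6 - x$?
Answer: $\frac{i \sqrt{23083261}}{23} \approx 208.89 i$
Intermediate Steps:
$y{\left(p \right)} = \frac{-497 + p}{1965 + p}$
$s = 144$ ($s = 9 \left(5 + \left(6 - -5\right)\right) = 9 \left(5 + \left(6 + 5\right)\right) = 9 \left(5 + 11\right) = 9 \cdot 16 = 144$)
$\sqrt{s \left(-9 - 294\right) + y{\left(-1436 \right)}} = \sqrt{144 \left(-9 - 294\right) + \frac{-497 - 1436}{1965 - 1436}} = \sqrt{144 \left(-303\right) + \frac{1}{529} \left(-1933\right)} = \sqrt{-43632 + \frac{1}{529} \left(-1933\right)} = \sqrt{-43632 - \frac{1933}{529}} = \sqrt{- \frac{23083261}{529}} = \frac{i \sqrt{23083261}}{23}$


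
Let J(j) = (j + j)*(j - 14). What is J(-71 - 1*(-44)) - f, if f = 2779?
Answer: -565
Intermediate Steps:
J(j) = 2*j*(-14 + j) (J(j) = (2*j)*(-14 + j) = 2*j*(-14 + j))
J(-71 - 1*(-44)) - f = 2*(-71 - 1*(-44))*(-14 + (-71 - 1*(-44))) - 1*2779 = 2*(-71 + 44)*(-14 + (-71 + 44)) - 2779 = 2*(-27)*(-14 - 27) - 2779 = 2*(-27)*(-41) - 2779 = 2214 - 2779 = -565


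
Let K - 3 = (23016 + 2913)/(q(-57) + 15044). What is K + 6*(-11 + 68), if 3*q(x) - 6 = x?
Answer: 1736748/5009 ≈ 346.73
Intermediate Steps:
q(x) = 2 + x/3
K = 23670/5009 (K = 3 + (23016 + 2913)/((2 + (⅓)*(-57)) + 15044) = 3 + 25929/((2 - 19) + 15044) = 3 + 25929/(-17 + 15044) = 3 + 25929/15027 = 3 + 25929*(1/15027) = 3 + 8643/5009 = 23670/5009 ≈ 4.7255)
K + 6*(-11 + 68) = 23670/5009 + 6*(-11 + 68) = 23670/5009 + 6*57 = 23670/5009 + 342 = 1736748/5009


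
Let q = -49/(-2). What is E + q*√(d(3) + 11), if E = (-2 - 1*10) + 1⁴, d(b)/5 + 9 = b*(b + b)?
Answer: -11 + 49*√14 ≈ 172.34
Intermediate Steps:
d(b) = -45 + 10*b² (d(b) = -45 + 5*(b*(b + b)) = -45 + 5*(b*(2*b)) = -45 + 5*(2*b²) = -45 + 10*b²)
q = 49/2 (q = -49*(-½) = 49/2 ≈ 24.500)
E = -11 (E = (-2 - 10) + 1 = -12 + 1 = -11)
E + q*√(d(3) + 11) = -11 + 49*√((-45 + 10*3²) + 11)/2 = -11 + 49*√((-45 + 10*9) + 11)/2 = -11 + 49*√((-45 + 90) + 11)/2 = -11 + 49*√(45 + 11)/2 = -11 + 49*√56/2 = -11 + 49*(2*√14)/2 = -11 + 49*√14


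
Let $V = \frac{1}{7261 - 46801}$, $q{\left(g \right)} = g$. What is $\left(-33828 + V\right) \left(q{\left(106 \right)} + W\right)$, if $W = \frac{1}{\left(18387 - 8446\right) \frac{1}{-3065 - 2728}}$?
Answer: $- \frac{1401699093529313}{393067140} \approx -3.5661 \cdot 10^{6}$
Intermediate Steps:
$V = - \frac{1}{39540}$ ($V = \frac{1}{-39540} = - \frac{1}{39540} \approx -2.5291 \cdot 10^{-5}$)
$W = - \frac{5793}{9941}$ ($W = \frac{1}{9941 \frac{1}{-5793}} = \frac{1}{9941 \left(- \frac{1}{5793}\right)} = \frac{1}{- \frac{9941}{5793}} = - \frac{5793}{9941} \approx -0.58274$)
$\left(-33828 + V\right) \left(q{\left(106 \right)} + W\right) = \left(-33828 - \frac{1}{39540}\right) \left(106 - \frac{5793}{9941}\right) = \left(- \frac{1337559121}{39540}\right) \frac{1047953}{9941} = - \frac{1401699093529313}{393067140}$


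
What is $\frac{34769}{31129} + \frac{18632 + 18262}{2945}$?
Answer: $\frac{178695433}{13096415} \approx 13.645$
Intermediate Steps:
$\frac{34769}{31129} + \frac{18632 + 18262}{2945} = 34769 \cdot \frac{1}{31129} + 36894 \cdot \frac{1}{2945} = \frac{4967}{4447} + \frac{36894}{2945} = \frac{178695433}{13096415}$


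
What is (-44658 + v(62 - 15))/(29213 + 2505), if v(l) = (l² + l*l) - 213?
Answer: -40453/31718 ≈ -1.2754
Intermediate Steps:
v(l) = -213 + 2*l² (v(l) = (l² + l²) - 213 = 2*l² - 213 = -213 + 2*l²)
(-44658 + v(62 - 15))/(29213 + 2505) = (-44658 + (-213 + 2*(62 - 15)²))/(29213 + 2505) = (-44658 + (-213 + 2*47²))/31718 = (-44658 + (-213 + 2*2209))*(1/31718) = (-44658 + (-213 + 4418))*(1/31718) = (-44658 + 4205)*(1/31718) = -40453*1/31718 = -40453/31718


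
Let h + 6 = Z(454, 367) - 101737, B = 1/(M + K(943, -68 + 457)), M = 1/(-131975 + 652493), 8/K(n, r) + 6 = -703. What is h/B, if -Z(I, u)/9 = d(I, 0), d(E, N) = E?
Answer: 440612162615/369047262 ≈ 1193.9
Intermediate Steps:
K(n, r) = -8/709 (K(n, r) = 8/(-6 - 703) = 8/(-709) = 8*(-1/709) = -8/709)
M = 1/520518 ≈ 1.9212e-6
Z(I, u) = -9*I
B = -369047262/4163435 (B = 1/(1/520518 - 8/709) = 1/(-4163435/369047262) = -369047262/4163435 ≈ -88.640)
h = -105829 (h = -6 + (-9*454 - 101737) = -6 + (-4086 - 101737) = -6 - 105823 = -105829)
h/B = -105829/(-369047262/4163435) = -105829*(-4163435/369047262) = 440612162615/369047262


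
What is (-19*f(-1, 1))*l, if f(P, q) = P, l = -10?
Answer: -190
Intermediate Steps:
(-19*f(-1, 1))*l = -19*(-1)*(-10) = 19*(-10) = -190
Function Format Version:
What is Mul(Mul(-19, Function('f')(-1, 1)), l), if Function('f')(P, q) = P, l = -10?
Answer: -190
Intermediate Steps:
Mul(Mul(-19, Function('f')(-1, 1)), l) = Mul(Mul(-19, -1), -10) = Mul(19, -10) = -190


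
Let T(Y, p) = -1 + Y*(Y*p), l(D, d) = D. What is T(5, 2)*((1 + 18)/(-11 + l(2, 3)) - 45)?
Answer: -20776/9 ≈ -2308.4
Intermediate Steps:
T(Y, p) = -1 + p*Y**2
T(5, 2)*((1 + 18)/(-11 + l(2, 3)) - 45) = (-1 + 2*5**2)*((1 + 18)/(-11 + 2) - 45) = (-1 + 2*25)*(19/(-9) - 45) = (-1 + 50)*(19*(-1/9) - 45) = 49*(-19/9 - 45) = 49*(-424/9) = -20776/9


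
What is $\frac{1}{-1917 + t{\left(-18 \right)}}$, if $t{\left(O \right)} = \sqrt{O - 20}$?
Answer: $- \frac{1917}{3674927} - \frac{i \sqrt{38}}{3674927} \approx -0.00052164 - 1.6774 \cdot 10^{-6} i$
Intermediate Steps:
$t{\left(O \right)} = \sqrt{-20 + O}$
$\frac{1}{-1917 + t{\left(-18 \right)}} = \frac{1}{-1917 + \sqrt{-20 - 18}} = \frac{1}{-1917 + \sqrt{-38}} = \frac{1}{-1917 + i \sqrt{38}}$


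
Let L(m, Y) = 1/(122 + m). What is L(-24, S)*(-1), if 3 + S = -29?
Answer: -1/98 ≈ -0.010204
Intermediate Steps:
S = -32 (S = -3 - 29 = -32)
L(-24, S)*(-1) = -1/(122 - 24) = -1/98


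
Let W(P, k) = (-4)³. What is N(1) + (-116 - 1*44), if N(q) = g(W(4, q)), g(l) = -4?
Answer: -164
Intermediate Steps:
W(P, k) = -64
N(q) = -4
N(1) + (-116 - 1*44) = -4 + (-116 - 1*44) = -4 + (-116 - 44) = -4 - 160 = -164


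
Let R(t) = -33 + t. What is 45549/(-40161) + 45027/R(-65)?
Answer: -604264383/1311926 ≈ -460.59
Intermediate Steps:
45549/(-40161) + 45027/R(-65) = 45549/(-40161) + 45027/(-33 - 65) = 45549*(-1/40161) + 45027/(-98) = -15183/13387 + 45027*(-1/98) = -15183/13387 - 45027/98 = -604264383/1311926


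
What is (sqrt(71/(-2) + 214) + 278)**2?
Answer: (556 + sqrt(714))**2/4 ≈ 84891.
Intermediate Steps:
(sqrt(71/(-2) + 214) + 278)**2 = (sqrt(71*(-1/2) + 214) + 278)**2 = (sqrt(-71/2 + 214) + 278)**2 = (sqrt(357/2) + 278)**2 = (sqrt(714)/2 + 278)**2 = (278 + sqrt(714)/2)**2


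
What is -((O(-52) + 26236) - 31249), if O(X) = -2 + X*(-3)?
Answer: 4859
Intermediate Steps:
O(X) = -2 - 3*X
-((O(-52) + 26236) - 31249) = -(((-2 - 3*(-52)) + 26236) - 31249) = -(((-2 + 156) + 26236) - 31249) = -((154 + 26236) - 31249) = -(26390 - 31249) = -1*(-4859) = 4859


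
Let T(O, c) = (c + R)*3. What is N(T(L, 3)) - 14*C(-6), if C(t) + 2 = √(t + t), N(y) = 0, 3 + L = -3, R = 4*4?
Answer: 28 - 28*I*√3 ≈ 28.0 - 48.497*I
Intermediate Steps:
R = 16
L = -6 (L = -3 - 3 = -6)
T(O, c) = 48 + 3*c (T(O, c) = (c + 16)*3 = (16 + c)*3 = 48 + 3*c)
C(t) = -2 + √2*√t (C(t) = -2 + √(t + t) = -2 + √(2*t) = -2 + √2*√t)
N(T(L, 3)) - 14*C(-6) = 0 - 14*(-2 + √2*√(-6)) = 0 - 14*(-2 + √2*(I*√6)) = 0 - 14*(-2 + 2*I*√3) = 0 + (28 - 28*I*√3) = 28 - 28*I*√3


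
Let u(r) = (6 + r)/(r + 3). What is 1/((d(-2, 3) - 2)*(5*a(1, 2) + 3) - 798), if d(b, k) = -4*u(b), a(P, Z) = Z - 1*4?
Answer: -1/672 ≈ -0.0014881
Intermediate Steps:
u(r) = (6 + r)/(3 + r)
a(P, Z) = -4 + Z (a(P, Z) = Z - 4 = -4 + Z)
d(b, k) = -4*(6 + b)/(3 + b)
1/((d(-2, 3) - 2)*(5*a(1, 2) + 3) - 798) = 1/((4*(-6 - 1*(-2))/(3 - 2) - 2)*(5*(-4 + 2) + 3) - 798) = 1/((4*(-6 + 2)/1 - 2)*(5*(-2) + 3) - 798) = 1/((4*1*(-4) - 2)*(-10 + 3) - 798) = 1/((-16 - 2)*(-7) - 798) = 1/(-18*(-7) - 798) = 1/(126 - 798) = 1/(-672) = -1/672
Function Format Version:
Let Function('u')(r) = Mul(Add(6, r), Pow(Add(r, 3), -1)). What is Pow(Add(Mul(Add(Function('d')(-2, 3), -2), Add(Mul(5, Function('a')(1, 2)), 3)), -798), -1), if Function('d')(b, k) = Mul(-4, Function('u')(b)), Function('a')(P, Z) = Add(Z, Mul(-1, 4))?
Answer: Rational(-1, 672) ≈ -0.0014881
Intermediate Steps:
Function('u')(r) = Mul(Pow(Add(3, r), -1), Add(6, r)) (Function('u')(r) = Mul(Add(6, r), Pow(Add(3, r), -1)) = Mul(Pow(Add(3, r), -1), Add(6, r)))
Function('a')(P, Z) = Add(-4, Z) (Function('a')(P, Z) = Add(Z, -4) = Add(-4, Z))
Function('d')(b, k) = Mul(-4, Pow(Add(3, b), -1), Add(6, b)) (Function('d')(b, k) = Mul(-4, Mul(Pow(Add(3, b), -1), Add(6, b))) = Mul(-4, Pow(Add(3, b), -1), Add(6, b)))
Pow(Add(Mul(Add(Function('d')(-2, 3), -2), Add(Mul(5, Function('a')(1, 2)), 3)), -798), -1) = Pow(Add(Mul(Add(Mul(4, Pow(Add(3, -2), -1), Add(-6, Mul(-1, -2))), -2), Add(Mul(5, Add(-4, 2)), 3)), -798), -1) = Pow(Add(Mul(Add(Mul(4, Pow(1, -1), Add(-6, 2)), -2), Add(Mul(5, -2), 3)), -798), -1) = Pow(Add(Mul(Add(Mul(4, 1, -4), -2), Add(-10, 3)), -798), -1) = Pow(Add(Mul(Add(-16, -2), -7), -798), -1) = Pow(Add(Mul(-18, -7), -798), -1) = Pow(Add(126, -798), -1) = Pow(-672, -1) = Rational(-1, 672)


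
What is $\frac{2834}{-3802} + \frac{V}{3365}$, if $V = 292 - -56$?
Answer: $- \frac{4106657}{6396865} \approx -0.64198$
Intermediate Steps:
$V = 348$ ($V = 292 + 56 = 348$)
$\frac{2834}{-3802} + \frac{V}{3365} = \frac{2834}{-3802} + \frac{348}{3365} = 2834 \left(- \frac{1}{3802}\right) + 348 \cdot \frac{1}{3365} = - \frac{1417}{1901} + \frac{348}{3365} = - \frac{4106657}{6396865}$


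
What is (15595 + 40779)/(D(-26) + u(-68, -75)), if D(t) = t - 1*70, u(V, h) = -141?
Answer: -56374/237 ≈ -237.86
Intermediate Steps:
D(t) = -70 + t (D(t) = t - 70 = -70 + t)
(15595 + 40779)/(D(-26) + u(-68, -75)) = (15595 + 40779)/((-70 - 26) - 141) = 56374/(-96 - 141) = 56374/(-237) = 56374*(-1/237) = -56374/237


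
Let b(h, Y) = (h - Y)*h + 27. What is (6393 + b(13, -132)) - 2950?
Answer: 5355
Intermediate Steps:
b(h, Y) = 27 + h*(h - Y) (b(h, Y) = h*(h - Y) + 27 = 27 + h*(h - Y))
(6393 + b(13, -132)) - 2950 = (6393 + (27 + 13² - 1*(-132)*13)) - 2950 = (6393 + (27 + 169 + 1716)) - 2950 = (6393 + 1912) - 2950 = 8305 - 2950 = 5355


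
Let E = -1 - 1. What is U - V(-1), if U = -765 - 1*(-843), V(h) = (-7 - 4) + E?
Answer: 91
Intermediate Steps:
E = -2
V(h) = -13 (V(h) = (-7 - 4) - 2 = -11 - 2 = -13)
U = 78 (U = -765 + 843 = 78)
U - V(-1) = 78 - 1*(-13) = 78 + 13 = 91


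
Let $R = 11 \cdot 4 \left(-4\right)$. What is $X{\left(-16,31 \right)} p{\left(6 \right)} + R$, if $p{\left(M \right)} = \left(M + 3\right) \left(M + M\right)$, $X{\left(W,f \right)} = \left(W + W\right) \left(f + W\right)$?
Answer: $-52016$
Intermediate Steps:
$X{\left(W,f \right)} = 2 W \left(W + f\right)$
$p{\left(M \right)} = 2 M \left(3 + M\right)$ ($p{\left(M \right)} = \left(3 + M\right) 2 M = 2 M \left(3 + M\right)$)
$R = -176$ ($R = 44 \left(-4\right) = -176$)
$X{\left(-16,31 \right)} p{\left(6 \right)} + R = 2 \left(-16\right) \left(-16 + 31\right) 2 \cdot 6 \left(3 + 6\right) - 176 = 2 \left(-16\right) 15 \cdot 2 \cdot 6 \cdot 9 - 176 = \left(-480\right) 108 - 176 = -51840 - 176 = -52016$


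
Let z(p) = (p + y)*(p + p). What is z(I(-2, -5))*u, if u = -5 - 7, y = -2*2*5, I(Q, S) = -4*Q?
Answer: 2304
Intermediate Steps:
y = -20 (y = -4*5 = -20)
u = -12
z(p) = 2*p*(-20 + p) (z(p) = (p - 20)*(p + p) = (-20 + p)*(2*p) = 2*p*(-20 + p))
z(I(-2, -5))*u = (2*(-4*(-2))*(-20 - 4*(-2)))*(-12) = (2*8*(-20 + 8))*(-12) = (2*8*(-12))*(-12) = -192*(-12) = 2304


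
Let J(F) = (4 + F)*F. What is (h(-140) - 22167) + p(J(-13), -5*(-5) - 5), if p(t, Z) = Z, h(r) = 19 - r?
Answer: -21988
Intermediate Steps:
J(F) = F*(4 + F)
(h(-140) - 22167) + p(J(-13), -5*(-5) - 5) = ((19 - 1*(-140)) - 22167) + (-5*(-5) - 5) = ((19 + 140) - 22167) + (25 - 5) = (159 - 22167) + 20 = -22008 + 20 = -21988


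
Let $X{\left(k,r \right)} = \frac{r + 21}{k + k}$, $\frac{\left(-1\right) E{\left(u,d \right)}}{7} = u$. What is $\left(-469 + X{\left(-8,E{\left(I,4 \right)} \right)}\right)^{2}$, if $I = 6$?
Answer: $\frac{55995289}{256} \approx 2.1873 \cdot 10^{5}$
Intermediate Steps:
$E{\left(u,d \right)} = - 7 u$
$X{\left(k,r \right)} = \frac{21 + r}{2 k}$
$\left(-469 + X{\left(-8,E{\left(I,4 \right)} \right)}\right)^{2} = \left(-469 + \frac{21 - 42}{2 \left(-8\right)}\right)^{2} = \left(-469 + \frac{1}{2} \left(- \frac{1}{8}\right) \left(21 - 42\right)\right)^{2} = \left(-469 + \frac{1}{2} \left(- \frac{1}{8}\right) \left(-21\right)\right)^{2} = \left(-469 + \frac{21}{16}\right)^{2} = \left(- \frac{7483}{16}\right)^{2} = \frac{55995289}{256}$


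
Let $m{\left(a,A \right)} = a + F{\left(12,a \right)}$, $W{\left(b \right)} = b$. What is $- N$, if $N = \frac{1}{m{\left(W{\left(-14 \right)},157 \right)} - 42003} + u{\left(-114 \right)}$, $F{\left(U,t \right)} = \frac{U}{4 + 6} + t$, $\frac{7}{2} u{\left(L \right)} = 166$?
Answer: $- \frac{69769433}{1471043} \approx -47.429$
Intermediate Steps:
$u{\left(L \right)} = \frac{332}{7}$ ($u{\left(L \right)} = \frac{2}{7} \cdot 166 = \frac{332}{7}$)
$F{\left(U,t \right)} = t + \frac{U}{10}$ ($F{\left(U,t \right)} = \frac{U}{10} + t = t + \frac{U}{10}$)
$m{\left(a,A \right)} = \frac{6}{5} + 2 a$ ($m{\left(a,A \right)} = a + \left(a + \frac{1}{10} \cdot 12\right) = a + \left(a + \frac{6}{5}\right) = a + \left(\frac{6}{5} + a\right) = \frac{6}{5} + 2 a$)
$N = \frac{69769433}{1471043}$ ($N = \frac{1}{\left(\frac{6}{5} + 2 \left(-14\right)\right) - 42003} + \frac{332}{7} = \frac{1}{\left(\frac{6}{5} - 28\right) - 42003} + \frac{332}{7} = \frac{1}{- \frac{134}{5} - 42003} + \frac{332}{7} = \frac{1}{- \frac{210149}{5}} + \frac{332}{7} = - \frac{5}{210149} + \frac{332}{7} = \frac{69769433}{1471043} \approx 47.429$)
$- N = \left(-1\right) \frac{69769433}{1471043} = - \frac{69769433}{1471043}$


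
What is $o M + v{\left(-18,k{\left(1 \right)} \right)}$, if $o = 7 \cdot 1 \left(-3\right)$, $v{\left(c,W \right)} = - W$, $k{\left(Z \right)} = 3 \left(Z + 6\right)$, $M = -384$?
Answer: $8043$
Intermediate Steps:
$k{\left(Z \right)} = 18 + 3 Z$ ($k{\left(Z \right)} = 3 \left(6 + Z\right) = 18 + 3 Z$)
$o = -21$ ($o = 7 \left(-3\right) = -21$)
$o M + v{\left(-18,k{\left(1 \right)} \right)} = \left(-21\right) \left(-384\right) - \left(18 + 3 \cdot 1\right) = 8064 - \left(18 + 3\right) = 8064 - 21 = 8043$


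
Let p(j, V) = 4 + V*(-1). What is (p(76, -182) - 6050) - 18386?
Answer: -24250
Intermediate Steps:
p(j, V) = 4 - V
(p(76, -182) - 6050) - 18386 = ((4 - 1*(-182)) - 6050) - 18386 = ((4 + 182) - 6050) - 18386 = (186 - 6050) - 18386 = -5864 - 18386 = -24250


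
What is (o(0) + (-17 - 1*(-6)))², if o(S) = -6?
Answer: 289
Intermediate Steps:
(o(0) + (-17 - 1*(-6)))² = (-6 + (-17 - 1*(-6)))² = (-6 + (-17 + 6))² = (-6 - 11)² = (-17)² = 289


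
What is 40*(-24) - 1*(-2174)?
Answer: 1214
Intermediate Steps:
40*(-24) - 1*(-2174) = -960 + 2174 = 1214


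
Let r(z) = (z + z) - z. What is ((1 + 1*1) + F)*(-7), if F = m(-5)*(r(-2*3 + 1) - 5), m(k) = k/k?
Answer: 56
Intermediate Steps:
m(k) = 1
r(z) = z (r(z) = 2*z - z = z)
F = -10 (F = 1*((-2*3 + 1) - 5) = 1*((-6 + 1) - 5) = 1*(-5 - 5) = 1*(-10) = -10)
((1 + 1*1) + F)*(-7) = ((1 + 1*1) - 10)*(-7) = ((1 + 1) - 10)*(-7) = (2 - 10)*(-7) = -8*(-7) = 56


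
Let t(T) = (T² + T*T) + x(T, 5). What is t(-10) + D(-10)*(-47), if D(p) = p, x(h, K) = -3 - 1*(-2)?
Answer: 669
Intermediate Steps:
x(h, K) = -1 (x(h, K) = -3 + 2 = -1)
t(T) = -1 + 2*T² (t(T) = (T² + T*T) - 1 = (T² + T²) - 1 = 2*T² - 1 = -1 + 2*T²)
t(-10) + D(-10)*(-47) = (-1 + 2*(-10)²) - 10*(-47) = (-1 + 2*100) + 470 = (-1 + 200) + 470 = 199 + 470 = 669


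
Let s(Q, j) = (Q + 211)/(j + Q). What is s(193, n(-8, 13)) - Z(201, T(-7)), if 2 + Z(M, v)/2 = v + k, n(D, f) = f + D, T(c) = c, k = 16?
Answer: -1184/99 ≈ -11.960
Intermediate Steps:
n(D, f) = D + f
Z(M, v) = 28 + 2*v (Z(M, v) = -4 + 2*(v + 16) = -4 + 2*(16 + v) = -4 + (32 + 2*v) = 28 + 2*v)
s(Q, j) = (211 + Q)/(Q + j)
s(193, n(-8, 13)) - Z(201, T(-7)) = (211 + 193)/(193 + (-8 + 13)) - (28 + 2*(-7)) = 404/(193 + 5) - (28 - 14) = 404/198 - 1*14 = (1/198)*404 - 14 = 202/99 - 14 = -1184/99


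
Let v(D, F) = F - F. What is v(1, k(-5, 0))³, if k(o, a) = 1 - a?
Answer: 0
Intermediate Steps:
v(D, F) = 0
v(1, k(-5, 0))³ = 0³ = 0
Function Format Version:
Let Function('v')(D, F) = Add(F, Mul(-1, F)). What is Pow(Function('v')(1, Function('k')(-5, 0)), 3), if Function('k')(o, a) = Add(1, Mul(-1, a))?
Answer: 0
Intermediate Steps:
Function('v')(D, F) = 0
Pow(Function('v')(1, Function('k')(-5, 0)), 3) = Pow(0, 3) = 0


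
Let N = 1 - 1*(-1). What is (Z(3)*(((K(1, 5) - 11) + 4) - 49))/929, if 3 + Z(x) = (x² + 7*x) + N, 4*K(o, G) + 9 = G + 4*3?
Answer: -1566/929 ≈ -1.6857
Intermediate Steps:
N = 2 (N = 1 + 1 = 2)
K(o, G) = ¾ + G/4 (K(o, G) = -9/4 + (G + 4*3)/4 = -9/4 + (G + 12)/4 = -9/4 + (12 + G)/4 = -9/4 + (3 + G/4) = ¾ + G/4)
Z(x) = -1 + x² + 7*x (Z(x) = -3 + ((x² + 7*x) + 2) = -3 + (2 + x² + 7*x) = -1 + x² + 7*x)
(Z(3)*(((K(1, 5) - 11) + 4) - 49))/929 = ((-1 + 3² + 7*3)*((((¾ + (¼)*5) - 11) + 4) - 49))/929 = ((-1 + 9 + 21)*((((¾ + 5/4) - 11) + 4) - 49))*(1/929) = (29*(((2 - 11) + 4) - 49))*(1/929) = (29*((-9 + 4) - 49))*(1/929) = (29*(-5 - 49))*(1/929) = (29*(-54))*(1/929) = -1566*1/929 = -1566/929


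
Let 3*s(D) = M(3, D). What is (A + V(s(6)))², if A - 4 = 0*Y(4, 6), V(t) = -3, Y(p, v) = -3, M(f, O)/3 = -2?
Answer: 1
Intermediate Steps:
M(f, O) = -6 (M(f, O) = 3*(-2) = -6)
s(D) = -2 (s(D) = (⅓)*(-6) = -2)
A = 4 (A = 4 + 0*(-3) = 4 + 0 = 4)
(A + V(s(6)))² = (4 - 3)² = 1² = 1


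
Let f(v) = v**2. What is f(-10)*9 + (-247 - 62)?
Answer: 591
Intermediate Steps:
f(-10)*9 + (-247 - 62) = (-10)**2*9 + (-247 - 62) = 100*9 - 309 = 900 - 309 = 591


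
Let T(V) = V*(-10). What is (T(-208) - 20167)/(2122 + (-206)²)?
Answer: -18087/44558 ≈ -0.40592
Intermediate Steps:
T(V) = -10*V
(T(-208) - 20167)/(2122 + (-206)²) = (-10*(-208) - 20167)/(2122 + (-206)²) = (2080 - 20167)/(2122 + 42436) = -18087/44558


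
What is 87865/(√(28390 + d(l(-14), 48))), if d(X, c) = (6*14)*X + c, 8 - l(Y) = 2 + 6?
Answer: 87865*√28438/28438 ≈ 521.03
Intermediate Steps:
l(Y) = 0 (l(Y) = 8 - (2 + 6) = 8 - 1*8 = 8 - 8 = 0)
d(X, c) = c + 84*X (d(X, c) = 84*X + c = c + 84*X)
87865/(√(28390 + d(l(-14), 48))) = 87865/(√(28390 + (48 + 84*0))) = 87865/(√(28390 + (48 + 0))) = 87865/(√(28390 + 48)) = 87865/(√28438) = 87865*(√28438/28438) = 87865*√28438/28438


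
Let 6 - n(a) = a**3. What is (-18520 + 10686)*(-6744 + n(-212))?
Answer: -74590569260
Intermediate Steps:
n(a) = 6 - a**3
(-18520 + 10686)*(-6744 + n(-212)) = (-18520 + 10686)*(-6744 + (6 - 1*(-212)**3)) = -7834*(-6744 + (6 - 1*(-9528128))) = -7834*(-6744 + (6 + 9528128)) = -7834*(-6744 + 9528134) = -7834*9521390 = -74590569260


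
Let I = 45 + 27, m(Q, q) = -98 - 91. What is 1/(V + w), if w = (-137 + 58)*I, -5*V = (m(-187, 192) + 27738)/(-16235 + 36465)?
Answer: -101150/575368749 ≈ -0.00017580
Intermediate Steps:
m(Q, q) = -189
I = 72
V = -27549/101150 (V = -(-189 + 27738)/(5*(-16235 + 36465)) = -27549/(5*20230) = -⅕*27549/20230 = -27549/101150 ≈ -0.27236)
w = -5688 (w = (-137 + 58)*72 = -79*72 = -5688)
1/(V + w) = 1/(-27549/101150 - 5688) = 1/(-575368749/101150) = -101150/575368749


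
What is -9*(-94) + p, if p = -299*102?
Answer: -29652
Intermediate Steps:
p = -30498
-9*(-94) + p = -9*(-94) - 30498 = 846 - 30498 = -29652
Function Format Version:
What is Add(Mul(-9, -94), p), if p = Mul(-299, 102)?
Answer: -29652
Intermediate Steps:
p = -30498
Add(Mul(-9, -94), p) = Add(Mul(-9, -94), -30498) = Add(846, -30498) = -29652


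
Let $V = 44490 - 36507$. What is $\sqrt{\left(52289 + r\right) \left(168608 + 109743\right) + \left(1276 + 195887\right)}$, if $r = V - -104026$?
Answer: $\sqrt{45732709761} \approx 2.1385 \cdot 10^{5}$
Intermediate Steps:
$V = 7983$
$r = 112009$ ($r = 7983 - -104026 = 7983 + 104026 = 112009$)
$\sqrt{\left(52289 + r\right) \left(168608 + 109743\right) + \left(1276 + 195887\right)} = \sqrt{\left(52289 + 112009\right) \left(168608 + 109743\right) + \left(1276 + 195887\right)} = \sqrt{164298 \cdot 278351 + 197163} = \sqrt{45732512598 + 197163} = \sqrt{45732709761}$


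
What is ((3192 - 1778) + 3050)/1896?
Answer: 186/79 ≈ 2.3544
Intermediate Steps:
((3192 - 1778) + 3050)/1896 = (1414 + 3050)*(1/1896) = 4464*(1/1896) = 186/79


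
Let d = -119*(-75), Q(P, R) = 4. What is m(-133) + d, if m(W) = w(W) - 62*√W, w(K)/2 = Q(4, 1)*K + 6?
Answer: 7873 - 62*I*√133 ≈ 7873.0 - 715.02*I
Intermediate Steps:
d = 8925
w(K) = 12 + 8*K (w(K) = 2*(4*K + 6) = 2*(6 + 4*K) = 12 + 8*K)
m(W) = 12 - 62*√W + 8*W (m(W) = (12 + 8*W) - 62*√W = 12 - 62*√W + 8*W)
m(-133) + d = (12 - 62*I*√133 + 8*(-133)) + 8925 = (12 - 62*I*√133 - 1064) + 8925 = (-1052 - 62*I*√133) + 8925 = 7873 - 62*I*√133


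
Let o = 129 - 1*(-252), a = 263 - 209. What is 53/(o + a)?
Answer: 53/435 ≈ 0.12184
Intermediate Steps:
a = 54
o = 381 (o = 129 + 252 = 381)
53/(o + a) = 53/(381 + 54) = 53/435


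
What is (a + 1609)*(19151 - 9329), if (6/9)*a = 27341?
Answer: 418618551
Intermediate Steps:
a = 82023/2 (a = (3/2)*27341 = 82023/2 ≈ 41012.)
(a + 1609)*(19151 - 9329) = (82023/2 + 1609)*(19151 - 9329) = (85241/2)*9822 = 418618551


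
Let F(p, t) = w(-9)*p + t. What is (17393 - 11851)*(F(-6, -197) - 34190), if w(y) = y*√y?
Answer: -190572754 + 897804*I ≈ -1.9057e+8 + 8.978e+5*I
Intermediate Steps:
w(y) = y^(3/2)
F(p, t) = t - 27*I*p (F(p, t) = (-9)^(3/2)*p + t = (-27*I)*p + t = -27*I*p + t = t - 27*I*p)
(17393 - 11851)*(F(-6, -197) - 34190) = (17393 - 11851)*((-197 - 27*I*(-6)) - 34190) = 5542*((-197 + 162*I) - 34190) = 5542*(-34387 + 162*I) = -190572754 + 897804*I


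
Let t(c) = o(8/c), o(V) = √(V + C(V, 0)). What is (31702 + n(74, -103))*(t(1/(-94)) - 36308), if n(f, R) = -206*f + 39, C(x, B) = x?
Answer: -598973076 + 65988*I*√94 ≈ -5.9897e+8 + 6.3978e+5*I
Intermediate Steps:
n(f, R) = 39 - 206*f
o(V) = √2*√V (o(V) = √(V + V) = √(2*V) = √2*√V)
t(c) = 4*√(1/c) (t(c) = √2*√(8/c) = √2*(2*√2*√(1/c)) = 4*√(1/c))
(31702 + n(74, -103))*(t(1/(-94)) - 36308) = (31702 + (39 - 206*74))*(4*√(1/(1/(-94))) - 36308) = (31702 + (39 - 15244))*(4*√(1/(-1/94)) - 36308) = (31702 - 15205)*(4*√(-94) - 36308) = 16497*(4*(I*√94) - 36308) = 16497*(4*I*√94 - 36308) = 16497*(-36308 + 4*I*√94) = -598973076 + 65988*I*√94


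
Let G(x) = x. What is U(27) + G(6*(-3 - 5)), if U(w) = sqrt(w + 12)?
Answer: -48 + sqrt(39) ≈ -41.755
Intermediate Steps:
U(w) = sqrt(12 + w)
U(27) + G(6*(-3 - 5)) = sqrt(12 + 27) + 6*(-3 - 5) = sqrt(39) + 6*(-8) = sqrt(39) - 48 = -48 + sqrt(39)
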